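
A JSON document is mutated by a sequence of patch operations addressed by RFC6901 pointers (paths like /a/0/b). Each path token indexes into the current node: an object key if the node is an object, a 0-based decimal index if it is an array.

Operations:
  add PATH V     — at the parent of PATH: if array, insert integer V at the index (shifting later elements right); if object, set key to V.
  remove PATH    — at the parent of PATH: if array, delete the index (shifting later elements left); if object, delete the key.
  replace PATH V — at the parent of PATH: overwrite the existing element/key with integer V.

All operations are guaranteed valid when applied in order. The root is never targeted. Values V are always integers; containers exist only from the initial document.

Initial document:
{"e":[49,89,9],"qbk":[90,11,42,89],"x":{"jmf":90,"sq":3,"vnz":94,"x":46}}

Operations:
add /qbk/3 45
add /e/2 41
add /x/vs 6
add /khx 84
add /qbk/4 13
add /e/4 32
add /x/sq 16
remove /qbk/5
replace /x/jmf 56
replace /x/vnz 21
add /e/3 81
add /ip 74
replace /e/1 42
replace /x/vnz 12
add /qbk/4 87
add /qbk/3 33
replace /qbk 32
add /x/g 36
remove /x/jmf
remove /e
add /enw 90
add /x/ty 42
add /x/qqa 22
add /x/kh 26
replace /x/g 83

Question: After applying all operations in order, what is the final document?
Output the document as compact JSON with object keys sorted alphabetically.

Answer: {"enw":90,"ip":74,"khx":84,"qbk":32,"x":{"g":83,"kh":26,"qqa":22,"sq":16,"ty":42,"vnz":12,"vs":6,"x":46}}

Derivation:
After op 1 (add /qbk/3 45): {"e":[49,89,9],"qbk":[90,11,42,45,89],"x":{"jmf":90,"sq":3,"vnz":94,"x":46}}
After op 2 (add /e/2 41): {"e":[49,89,41,9],"qbk":[90,11,42,45,89],"x":{"jmf":90,"sq":3,"vnz":94,"x":46}}
After op 3 (add /x/vs 6): {"e":[49,89,41,9],"qbk":[90,11,42,45,89],"x":{"jmf":90,"sq":3,"vnz":94,"vs":6,"x":46}}
After op 4 (add /khx 84): {"e":[49,89,41,9],"khx":84,"qbk":[90,11,42,45,89],"x":{"jmf":90,"sq":3,"vnz":94,"vs":6,"x":46}}
After op 5 (add /qbk/4 13): {"e":[49,89,41,9],"khx":84,"qbk":[90,11,42,45,13,89],"x":{"jmf":90,"sq":3,"vnz":94,"vs":6,"x":46}}
After op 6 (add /e/4 32): {"e":[49,89,41,9,32],"khx":84,"qbk":[90,11,42,45,13,89],"x":{"jmf":90,"sq":3,"vnz":94,"vs":6,"x":46}}
After op 7 (add /x/sq 16): {"e":[49,89,41,9,32],"khx":84,"qbk":[90,11,42,45,13,89],"x":{"jmf":90,"sq":16,"vnz":94,"vs":6,"x":46}}
After op 8 (remove /qbk/5): {"e":[49,89,41,9,32],"khx":84,"qbk":[90,11,42,45,13],"x":{"jmf":90,"sq":16,"vnz":94,"vs":6,"x":46}}
After op 9 (replace /x/jmf 56): {"e":[49,89,41,9,32],"khx":84,"qbk":[90,11,42,45,13],"x":{"jmf":56,"sq":16,"vnz":94,"vs":6,"x":46}}
After op 10 (replace /x/vnz 21): {"e":[49,89,41,9,32],"khx":84,"qbk":[90,11,42,45,13],"x":{"jmf":56,"sq":16,"vnz":21,"vs":6,"x":46}}
After op 11 (add /e/3 81): {"e":[49,89,41,81,9,32],"khx":84,"qbk":[90,11,42,45,13],"x":{"jmf":56,"sq":16,"vnz":21,"vs":6,"x":46}}
After op 12 (add /ip 74): {"e":[49,89,41,81,9,32],"ip":74,"khx":84,"qbk":[90,11,42,45,13],"x":{"jmf":56,"sq":16,"vnz":21,"vs":6,"x":46}}
After op 13 (replace /e/1 42): {"e":[49,42,41,81,9,32],"ip":74,"khx":84,"qbk":[90,11,42,45,13],"x":{"jmf":56,"sq":16,"vnz":21,"vs":6,"x":46}}
After op 14 (replace /x/vnz 12): {"e":[49,42,41,81,9,32],"ip":74,"khx":84,"qbk":[90,11,42,45,13],"x":{"jmf":56,"sq":16,"vnz":12,"vs":6,"x":46}}
After op 15 (add /qbk/4 87): {"e":[49,42,41,81,9,32],"ip":74,"khx":84,"qbk":[90,11,42,45,87,13],"x":{"jmf":56,"sq":16,"vnz":12,"vs":6,"x":46}}
After op 16 (add /qbk/3 33): {"e":[49,42,41,81,9,32],"ip":74,"khx":84,"qbk":[90,11,42,33,45,87,13],"x":{"jmf":56,"sq":16,"vnz":12,"vs":6,"x":46}}
After op 17 (replace /qbk 32): {"e":[49,42,41,81,9,32],"ip":74,"khx":84,"qbk":32,"x":{"jmf":56,"sq":16,"vnz":12,"vs":6,"x":46}}
After op 18 (add /x/g 36): {"e":[49,42,41,81,9,32],"ip":74,"khx":84,"qbk":32,"x":{"g":36,"jmf":56,"sq":16,"vnz":12,"vs":6,"x":46}}
After op 19 (remove /x/jmf): {"e":[49,42,41,81,9,32],"ip":74,"khx":84,"qbk":32,"x":{"g":36,"sq":16,"vnz":12,"vs":6,"x":46}}
After op 20 (remove /e): {"ip":74,"khx":84,"qbk":32,"x":{"g":36,"sq":16,"vnz":12,"vs":6,"x":46}}
After op 21 (add /enw 90): {"enw":90,"ip":74,"khx":84,"qbk":32,"x":{"g":36,"sq":16,"vnz":12,"vs":6,"x":46}}
After op 22 (add /x/ty 42): {"enw":90,"ip":74,"khx":84,"qbk":32,"x":{"g":36,"sq":16,"ty":42,"vnz":12,"vs":6,"x":46}}
After op 23 (add /x/qqa 22): {"enw":90,"ip":74,"khx":84,"qbk":32,"x":{"g":36,"qqa":22,"sq":16,"ty":42,"vnz":12,"vs":6,"x":46}}
After op 24 (add /x/kh 26): {"enw":90,"ip":74,"khx":84,"qbk":32,"x":{"g":36,"kh":26,"qqa":22,"sq":16,"ty":42,"vnz":12,"vs":6,"x":46}}
After op 25 (replace /x/g 83): {"enw":90,"ip":74,"khx":84,"qbk":32,"x":{"g":83,"kh":26,"qqa":22,"sq":16,"ty":42,"vnz":12,"vs":6,"x":46}}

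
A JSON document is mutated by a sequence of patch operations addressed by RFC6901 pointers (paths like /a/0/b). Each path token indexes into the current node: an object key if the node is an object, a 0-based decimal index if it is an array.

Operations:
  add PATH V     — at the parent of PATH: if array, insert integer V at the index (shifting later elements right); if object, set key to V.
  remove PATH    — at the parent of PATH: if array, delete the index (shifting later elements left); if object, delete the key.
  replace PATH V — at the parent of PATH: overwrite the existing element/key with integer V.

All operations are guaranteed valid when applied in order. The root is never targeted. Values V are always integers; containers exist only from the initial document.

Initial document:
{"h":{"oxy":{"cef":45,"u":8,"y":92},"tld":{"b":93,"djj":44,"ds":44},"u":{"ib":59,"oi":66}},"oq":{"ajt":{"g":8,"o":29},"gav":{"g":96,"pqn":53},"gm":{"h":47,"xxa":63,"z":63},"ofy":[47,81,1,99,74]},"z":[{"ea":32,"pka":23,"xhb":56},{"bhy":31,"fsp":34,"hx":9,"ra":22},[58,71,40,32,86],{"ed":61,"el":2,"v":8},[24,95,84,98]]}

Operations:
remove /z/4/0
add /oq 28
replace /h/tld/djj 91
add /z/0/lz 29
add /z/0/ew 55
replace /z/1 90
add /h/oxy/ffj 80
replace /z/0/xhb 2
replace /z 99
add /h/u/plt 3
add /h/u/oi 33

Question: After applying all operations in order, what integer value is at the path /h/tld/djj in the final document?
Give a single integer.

After op 1 (remove /z/4/0): {"h":{"oxy":{"cef":45,"u":8,"y":92},"tld":{"b":93,"djj":44,"ds":44},"u":{"ib":59,"oi":66}},"oq":{"ajt":{"g":8,"o":29},"gav":{"g":96,"pqn":53},"gm":{"h":47,"xxa":63,"z":63},"ofy":[47,81,1,99,74]},"z":[{"ea":32,"pka":23,"xhb":56},{"bhy":31,"fsp":34,"hx":9,"ra":22},[58,71,40,32,86],{"ed":61,"el":2,"v":8},[95,84,98]]}
After op 2 (add /oq 28): {"h":{"oxy":{"cef":45,"u":8,"y":92},"tld":{"b":93,"djj":44,"ds":44},"u":{"ib":59,"oi":66}},"oq":28,"z":[{"ea":32,"pka":23,"xhb":56},{"bhy":31,"fsp":34,"hx":9,"ra":22},[58,71,40,32,86],{"ed":61,"el":2,"v":8},[95,84,98]]}
After op 3 (replace /h/tld/djj 91): {"h":{"oxy":{"cef":45,"u":8,"y":92},"tld":{"b":93,"djj":91,"ds":44},"u":{"ib":59,"oi":66}},"oq":28,"z":[{"ea":32,"pka":23,"xhb":56},{"bhy":31,"fsp":34,"hx":9,"ra":22},[58,71,40,32,86],{"ed":61,"el":2,"v":8},[95,84,98]]}
After op 4 (add /z/0/lz 29): {"h":{"oxy":{"cef":45,"u":8,"y":92},"tld":{"b":93,"djj":91,"ds":44},"u":{"ib":59,"oi":66}},"oq":28,"z":[{"ea":32,"lz":29,"pka":23,"xhb":56},{"bhy":31,"fsp":34,"hx":9,"ra":22},[58,71,40,32,86],{"ed":61,"el":2,"v":8},[95,84,98]]}
After op 5 (add /z/0/ew 55): {"h":{"oxy":{"cef":45,"u":8,"y":92},"tld":{"b":93,"djj":91,"ds":44},"u":{"ib":59,"oi":66}},"oq":28,"z":[{"ea":32,"ew":55,"lz":29,"pka":23,"xhb":56},{"bhy":31,"fsp":34,"hx":9,"ra":22},[58,71,40,32,86],{"ed":61,"el":2,"v":8},[95,84,98]]}
After op 6 (replace /z/1 90): {"h":{"oxy":{"cef":45,"u":8,"y":92},"tld":{"b":93,"djj":91,"ds":44},"u":{"ib":59,"oi":66}},"oq":28,"z":[{"ea":32,"ew":55,"lz":29,"pka":23,"xhb":56},90,[58,71,40,32,86],{"ed":61,"el":2,"v":8},[95,84,98]]}
After op 7 (add /h/oxy/ffj 80): {"h":{"oxy":{"cef":45,"ffj":80,"u":8,"y":92},"tld":{"b":93,"djj":91,"ds":44},"u":{"ib":59,"oi":66}},"oq":28,"z":[{"ea":32,"ew":55,"lz":29,"pka":23,"xhb":56},90,[58,71,40,32,86],{"ed":61,"el":2,"v":8},[95,84,98]]}
After op 8 (replace /z/0/xhb 2): {"h":{"oxy":{"cef":45,"ffj":80,"u":8,"y":92},"tld":{"b":93,"djj":91,"ds":44},"u":{"ib":59,"oi":66}},"oq":28,"z":[{"ea":32,"ew":55,"lz":29,"pka":23,"xhb":2},90,[58,71,40,32,86],{"ed":61,"el":2,"v":8},[95,84,98]]}
After op 9 (replace /z 99): {"h":{"oxy":{"cef":45,"ffj":80,"u":8,"y":92},"tld":{"b":93,"djj":91,"ds":44},"u":{"ib":59,"oi":66}},"oq":28,"z":99}
After op 10 (add /h/u/plt 3): {"h":{"oxy":{"cef":45,"ffj":80,"u":8,"y":92},"tld":{"b":93,"djj":91,"ds":44},"u":{"ib":59,"oi":66,"plt":3}},"oq":28,"z":99}
After op 11 (add /h/u/oi 33): {"h":{"oxy":{"cef":45,"ffj":80,"u":8,"y":92},"tld":{"b":93,"djj":91,"ds":44},"u":{"ib":59,"oi":33,"plt":3}},"oq":28,"z":99}
Value at /h/tld/djj: 91

Answer: 91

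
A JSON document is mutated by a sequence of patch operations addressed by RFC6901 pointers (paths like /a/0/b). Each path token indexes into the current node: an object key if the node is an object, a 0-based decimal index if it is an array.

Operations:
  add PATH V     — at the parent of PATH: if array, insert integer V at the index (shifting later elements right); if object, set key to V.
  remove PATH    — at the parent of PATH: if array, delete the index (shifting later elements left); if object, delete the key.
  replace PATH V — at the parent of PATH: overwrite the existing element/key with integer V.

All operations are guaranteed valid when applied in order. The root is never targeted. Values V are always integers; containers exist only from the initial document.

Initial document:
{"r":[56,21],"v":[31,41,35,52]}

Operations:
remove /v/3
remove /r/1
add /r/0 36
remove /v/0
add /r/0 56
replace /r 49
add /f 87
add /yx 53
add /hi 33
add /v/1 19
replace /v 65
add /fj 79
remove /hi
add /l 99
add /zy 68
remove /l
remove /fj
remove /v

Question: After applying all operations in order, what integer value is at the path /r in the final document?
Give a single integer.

After op 1 (remove /v/3): {"r":[56,21],"v":[31,41,35]}
After op 2 (remove /r/1): {"r":[56],"v":[31,41,35]}
After op 3 (add /r/0 36): {"r":[36,56],"v":[31,41,35]}
After op 4 (remove /v/0): {"r":[36,56],"v":[41,35]}
After op 5 (add /r/0 56): {"r":[56,36,56],"v":[41,35]}
After op 6 (replace /r 49): {"r":49,"v":[41,35]}
After op 7 (add /f 87): {"f":87,"r":49,"v":[41,35]}
After op 8 (add /yx 53): {"f":87,"r":49,"v":[41,35],"yx":53}
After op 9 (add /hi 33): {"f":87,"hi":33,"r":49,"v":[41,35],"yx":53}
After op 10 (add /v/1 19): {"f":87,"hi":33,"r":49,"v":[41,19,35],"yx":53}
After op 11 (replace /v 65): {"f":87,"hi":33,"r":49,"v":65,"yx":53}
After op 12 (add /fj 79): {"f":87,"fj":79,"hi":33,"r":49,"v":65,"yx":53}
After op 13 (remove /hi): {"f":87,"fj":79,"r":49,"v":65,"yx":53}
After op 14 (add /l 99): {"f":87,"fj":79,"l":99,"r":49,"v":65,"yx":53}
After op 15 (add /zy 68): {"f":87,"fj":79,"l":99,"r":49,"v":65,"yx":53,"zy":68}
After op 16 (remove /l): {"f":87,"fj":79,"r":49,"v":65,"yx":53,"zy":68}
After op 17 (remove /fj): {"f":87,"r":49,"v":65,"yx":53,"zy":68}
After op 18 (remove /v): {"f":87,"r":49,"yx":53,"zy":68}
Value at /r: 49

Answer: 49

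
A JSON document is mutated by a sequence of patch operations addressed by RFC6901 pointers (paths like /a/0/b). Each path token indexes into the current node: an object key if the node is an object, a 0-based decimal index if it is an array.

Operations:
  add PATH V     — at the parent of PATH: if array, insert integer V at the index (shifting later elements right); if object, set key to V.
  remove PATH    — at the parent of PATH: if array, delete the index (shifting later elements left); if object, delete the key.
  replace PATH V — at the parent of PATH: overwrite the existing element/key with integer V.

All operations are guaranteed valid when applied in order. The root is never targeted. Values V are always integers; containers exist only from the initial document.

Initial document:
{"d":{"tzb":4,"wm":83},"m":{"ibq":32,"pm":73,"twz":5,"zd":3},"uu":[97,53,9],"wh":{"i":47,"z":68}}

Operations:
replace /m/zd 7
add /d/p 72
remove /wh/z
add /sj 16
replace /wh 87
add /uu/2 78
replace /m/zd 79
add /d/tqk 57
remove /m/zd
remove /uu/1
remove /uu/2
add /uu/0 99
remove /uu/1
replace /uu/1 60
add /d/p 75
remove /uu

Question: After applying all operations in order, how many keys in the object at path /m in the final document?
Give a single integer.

Answer: 3

Derivation:
After op 1 (replace /m/zd 7): {"d":{"tzb":4,"wm":83},"m":{"ibq":32,"pm":73,"twz":5,"zd":7},"uu":[97,53,9],"wh":{"i":47,"z":68}}
After op 2 (add /d/p 72): {"d":{"p":72,"tzb":4,"wm":83},"m":{"ibq":32,"pm":73,"twz":5,"zd":7},"uu":[97,53,9],"wh":{"i":47,"z":68}}
After op 3 (remove /wh/z): {"d":{"p":72,"tzb":4,"wm":83},"m":{"ibq":32,"pm":73,"twz":5,"zd":7},"uu":[97,53,9],"wh":{"i":47}}
After op 4 (add /sj 16): {"d":{"p":72,"tzb":4,"wm":83},"m":{"ibq":32,"pm":73,"twz":5,"zd":7},"sj":16,"uu":[97,53,9],"wh":{"i":47}}
After op 5 (replace /wh 87): {"d":{"p":72,"tzb":4,"wm":83},"m":{"ibq":32,"pm":73,"twz":5,"zd":7},"sj":16,"uu":[97,53,9],"wh":87}
After op 6 (add /uu/2 78): {"d":{"p":72,"tzb":4,"wm":83},"m":{"ibq":32,"pm":73,"twz":5,"zd":7},"sj":16,"uu":[97,53,78,9],"wh":87}
After op 7 (replace /m/zd 79): {"d":{"p":72,"tzb":4,"wm":83},"m":{"ibq":32,"pm":73,"twz":5,"zd":79},"sj":16,"uu":[97,53,78,9],"wh":87}
After op 8 (add /d/tqk 57): {"d":{"p":72,"tqk":57,"tzb":4,"wm":83},"m":{"ibq":32,"pm":73,"twz":5,"zd":79},"sj":16,"uu":[97,53,78,9],"wh":87}
After op 9 (remove /m/zd): {"d":{"p":72,"tqk":57,"tzb":4,"wm":83},"m":{"ibq":32,"pm":73,"twz":5},"sj":16,"uu":[97,53,78,9],"wh":87}
After op 10 (remove /uu/1): {"d":{"p":72,"tqk":57,"tzb":4,"wm":83},"m":{"ibq":32,"pm":73,"twz":5},"sj":16,"uu":[97,78,9],"wh":87}
After op 11 (remove /uu/2): {"d":{"p":72,"tqk":57,"tzb":4,"wm":83},"m":{"ibq":32,"pm":73,"twz":5},"sj":16,"uu":[97,78],"wh":87}
After op 12 (add /uu/0 99): {"d":{"p":72,"tqk":57,"tzb":4,"wm":83},"m":{"ibq":32,"pm":73,"twz":5},"sj":16,"uu":[99,97,78],"wh":87}
After op 13 (remove /uu/1): {"d":{"p":72,"tqk":57,"tzb":4,"wm":83},"m":{"ibq":32,"pm":73,"twz":5},"sj":16,"uu":[99,78],"wh":87}
After op 14 (replace /uu/1 60): {"d":{"p":72,"tqk":57,"tzb":4,"wm":83},"m":{"ibq":32,"pm":73,"twz":5},"sj":16,"uu":[99,60],"wh":87}
After op 15 (add /d/p 75): {"d":{"p":75,"tqk":57,"tzb":4,"wm":83},"m":{"ibq":32,"pm":73,"twz":5},"sj":16,"uu":[99,60],"wh":87}
After op 16 (remove /uu): {"d":{"p":75,"tqk":57,"tzb":4,"wm":83},"m":{"ibq":32,"pm":73,"twz":5},"sj":16,"wh":87}
Size at path /m: 3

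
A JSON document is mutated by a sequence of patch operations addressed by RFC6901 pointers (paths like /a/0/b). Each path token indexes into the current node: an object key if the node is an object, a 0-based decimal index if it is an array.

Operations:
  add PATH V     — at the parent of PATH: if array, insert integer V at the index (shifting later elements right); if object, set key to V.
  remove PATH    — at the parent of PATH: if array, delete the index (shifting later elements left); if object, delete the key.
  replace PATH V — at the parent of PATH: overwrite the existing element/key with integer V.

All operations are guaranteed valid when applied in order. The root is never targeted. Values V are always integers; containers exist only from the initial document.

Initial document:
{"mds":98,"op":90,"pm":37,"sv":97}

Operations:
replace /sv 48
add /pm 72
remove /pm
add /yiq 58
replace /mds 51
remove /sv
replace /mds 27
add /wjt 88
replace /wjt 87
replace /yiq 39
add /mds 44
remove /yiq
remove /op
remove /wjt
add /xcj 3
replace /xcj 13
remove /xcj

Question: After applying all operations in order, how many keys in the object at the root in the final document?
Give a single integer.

After op 1 (replace /sv 48): {"mds":98,"op":90,"pm":37,"sv":48}
After op 2 (add /pm 72): {"mds":98,"op":90,"pm":72,"sv":48}
After op 3 (remove /pm): {"mds":98,"op":90,"sv":48}
After op 4 (add /yiq 58): {"mds":98,"op":90,"sv":48,"yiq":58}
After op 5 (replace /mds 51): {"mds":51,"op":90,"sv":48,"yiq":58}
After op 6 (remove /sv): {"mds":51,"op":90,"yiq":58}
After op 7 (replace /mds 27): {"mds":27,"op":90,"yiq":58}
After op 8 (add /wjt 88): {"mds":27,"op":90,"wjt":88,"yiq":58}
After op 9 (replace /wjt 87): {"mds":27,"op":90,"wjt":87,"yiq":58}
After op 10 (replace /yiq 39): {"mds":27,"op":90,"wjt":87,"yiq":39}
After op 11 (add /mds 44): {"mds":44,"op":90,"wjt":87,"yiq":39}
After op 12 (remove /yiq): {"mds":44,"op":90,"wjt":87}
After op 13 (remove /op): {"mds":44,"wjt":87}
After op 14 (remove /wjt): {"mds":44}
After op 15 (add /xcj 3): {"mds":44,"xcj":3}
After op 16 (replace /xcj 13): {"mds":44,"xcj":13}
After op 17 (remove /xcj): {"mds":44}
Size at the root: 1

Answer: 1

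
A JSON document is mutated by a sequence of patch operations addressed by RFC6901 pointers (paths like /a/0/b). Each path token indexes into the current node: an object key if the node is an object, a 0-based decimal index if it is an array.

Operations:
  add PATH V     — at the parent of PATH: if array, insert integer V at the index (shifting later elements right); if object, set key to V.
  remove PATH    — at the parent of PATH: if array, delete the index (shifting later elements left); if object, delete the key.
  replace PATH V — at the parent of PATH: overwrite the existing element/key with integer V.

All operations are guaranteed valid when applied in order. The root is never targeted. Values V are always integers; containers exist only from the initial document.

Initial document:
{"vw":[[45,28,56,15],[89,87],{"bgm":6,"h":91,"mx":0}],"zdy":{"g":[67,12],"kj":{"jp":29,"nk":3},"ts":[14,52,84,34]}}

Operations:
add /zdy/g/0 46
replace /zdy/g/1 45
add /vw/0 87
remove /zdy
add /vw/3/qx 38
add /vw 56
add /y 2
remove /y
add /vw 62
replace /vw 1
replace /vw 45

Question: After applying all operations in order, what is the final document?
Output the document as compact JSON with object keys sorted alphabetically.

Answer: {"vw":45}

Derivation:
After op 1 (add /zdy/g/0 46): {"vw":[[45,28,56,15],[89,87],{"bgm":6,"h":91,"mx":0}],"zdy":{"g":[46,67,12],"kj":{"jp":29,"nk":3},"ts":[14,52,84,34]}}
After op 2 (replace /zdy/g/1 45): {"vw":[[45,28,56,15],[89,87],{"bgm":6,"h":91,"mx":0}],"zdy":{"g":[46,45,12],"kj":{"jp":29,"nk":3},"ts":[14,52,84,34]}}
After op 3 (add /vw/0 87): {"vw":[87,[45,28,56,15],[89,87],{"bgm":6,"h":91,"mx":0}],"zdy":{"g":[46,45,12],"kj":{"jp":29,"nk":3},"ts":[14,52,84,34]}}
After op 4 (remove /zdy): {"vw":[87,[45,28,56,15],[89,87],{"bgm":6,"h":91,"mx":0}]}
After op 5 (add /vw/3/qx 38): {"vw":[87,[45,28,56,15],[89,87],{"bgm":6,"h":91,"mx":0,"qx":38}]}
After op 6 (add /vw 56): {"vw":56}
After op 7 (add /y 2): {"vw":56,"y":2}
After op 8 (remove /y): {"vw":56}
After op 9 (add /vw 62): {"vw":62}
After op 10 (replace /vw 1): {"vw":1}
After op 11 (replace /vw 45): {"vw":45}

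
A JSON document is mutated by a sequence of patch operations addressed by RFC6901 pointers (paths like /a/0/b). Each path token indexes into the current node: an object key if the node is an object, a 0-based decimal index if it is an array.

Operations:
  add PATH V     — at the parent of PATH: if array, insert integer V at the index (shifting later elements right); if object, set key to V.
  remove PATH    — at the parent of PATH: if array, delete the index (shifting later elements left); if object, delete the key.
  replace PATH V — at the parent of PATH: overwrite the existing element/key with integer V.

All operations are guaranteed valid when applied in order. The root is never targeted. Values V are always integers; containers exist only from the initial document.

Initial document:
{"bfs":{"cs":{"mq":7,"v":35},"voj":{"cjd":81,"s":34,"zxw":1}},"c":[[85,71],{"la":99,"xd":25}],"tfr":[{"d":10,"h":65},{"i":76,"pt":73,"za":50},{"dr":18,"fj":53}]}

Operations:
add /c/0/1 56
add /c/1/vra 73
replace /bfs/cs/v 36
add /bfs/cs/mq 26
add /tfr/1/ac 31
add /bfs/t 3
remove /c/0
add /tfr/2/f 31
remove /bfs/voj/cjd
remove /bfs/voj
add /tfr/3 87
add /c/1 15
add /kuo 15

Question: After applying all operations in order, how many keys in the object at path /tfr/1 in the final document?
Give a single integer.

After op 1 (add /c/0/1 56): {"bfs":{"cs":{"mq":7,"v":35},"voj":{"cjd":81,"s":34,"zxw":1}},"c":[[85,56,71],{"la":99,"xd":25}],"tfr":[{"d":10,"h":65},{"i":76,"pt":73,"za":50},{"dr":18,"fj":53}]}
After op 2 (add /c/1/vra 73): {"bfs":{"cs":{"mq":7,"v":35},"voj":{"cjd":81,"s":34,"zxw":1}},"c":[[85,56,71],{"la":99,"vra":73,"xd":25}],"tfr":[{"d":10,"h":65},{"i":76,"pt":73,"za":50},{"dr":18,"fj":53}]}
After op 3 (replace /bfs/cs/v 36): {"bfs":{"cs":{"mq":7,"v":36},"voj":{"cjd":81,"s":34,"zxw":1}},"c":[[85,56,71],{"la":99,"vra":73,"xd":25}],"tfr":[{"d":10,"h":65},{"i":76,"pt":73,"za":50},{"dr":18,"fj":53}]}
After op 4 (add /bfs/cs/mq 26): {"bfs":{"cs":{"mq":26,"v":36},"voj":{"cjd":81,"s":34,"zxw":1}},"c":[[85,56,71],{"la":99,"vra":73,"xd":25}],"tfr":[{"d":10,"h":65},{"i":76,"pt":73,"za":50},{"dr":18,"fj":53}]}
After op 5 (add /tfr/1/ac 31): {"bfs":{"cs":{"mq":26,"v":36},"voj":{"cjd":81,"s":34,"zxw":1}},"c":[[85,56,71],{"la":99,"vra":73,"xd":25}],"tfr":[{"d":10,"h":65},{"ac":31,"i":76,"pt":73,"za":50},{"dr":18,"fj":53}]}
After op 6 (add /bfs/t 3): {"bfs":{"cs":{"mq":26,"v":36},"t":3,"voj":{"cjd":81,"s":34,"zxw":1}},"c":[[85,56,71],{"la":99,"vra":73,"xd":25}],"tfr":[{"d":10,"h":65},{"ac":31,"i":76,"pt":73,"za":50},{"dr":18,"fj":53}]}
After op 7 (remove /c/0): {"bfs":{"cs":{"mq":26,"v":36},"t":3,"voj":{"cjd":81,"s":34,"zxw":1}},"c":[{"la":99,"vra":73,"xd":25}],"tfr":[{"d":10,"h":65},{"ac":31,"i":76,"pt":73,"za":50},{"dr":18,"fj":53}]}
After op 8 (add /tfr/2/f 31): {"bfs":{"cs":{"mq":26,"v":36},"t":3,"voj":{"cjd":81,"s":34,"zxw":1}},"c":[{"la":99,"vra":73,"xd":25}],"tfr":[{"d":10,"h":65},{"ac":31,"i":76,"pt":73,"za":50},{"dr":18,"f":31,"fj":53}]}
After op 9 (remove /bfs/voj/cjd): {"bfs":{"cs":{"mq":26,"v":36},"t":3,"voj":{"s":34,"zxw":1}},"c":[{"la":99,"vra":73,"xd":25}],"tfr":[{"d":10,"h":65},{"ac":31,"i":76,"pt":73,"za":50},{"dr":18,"f":31,"fj":53}]}
After op 10 (remove /bfs/voj): {"bfs":{"cs":{"mq":26,"v":36},"t":3},"c":[{"la":99,"vra":73,"xd":25}],"tfr":[{"d":10,"h":65},{"ac":31,"i":76,"pt":73,"za":50},{"dr":18,"f":31,"fj":53}]}
After op 11 (add /tfr/3 87): {"bfs":{"cs":{"mq":26,"v":36},"t":3},"c":[{"la":99,"vra":73,"xd":25}],"tfr":[{"d":10,"h":65},{"ac":31,"i":76,"pt":73,"za":50},{"dr":18,"f":31,"fj":53},87]}
After op 12 (add /c/1 15): {"bfs":{"cs":{"mq":26,"v":36},"t":3},"c":[{"la":99,"vra":73,"xd":25},15],"tfr":[{"d":10,"h":65},{"ac":31,"i":76,"pt":73,"za":50},{"dr":18,"f":31,"fj":53},87]}
After op 13 (add /kuo 15): {"bfs":{"cs":{"mq":26,"v":36},"t":3},"c":[{"la":99,"vra":73,"xd":25},15],"kuo":15,"tfr":[{"d":10,"h":65},{"ac":31,"i":76,"pt":73,"za":50},{"dr":18,"f":31,"fj":53},87]}
Size at path /tfr/1: 4

Answer: 4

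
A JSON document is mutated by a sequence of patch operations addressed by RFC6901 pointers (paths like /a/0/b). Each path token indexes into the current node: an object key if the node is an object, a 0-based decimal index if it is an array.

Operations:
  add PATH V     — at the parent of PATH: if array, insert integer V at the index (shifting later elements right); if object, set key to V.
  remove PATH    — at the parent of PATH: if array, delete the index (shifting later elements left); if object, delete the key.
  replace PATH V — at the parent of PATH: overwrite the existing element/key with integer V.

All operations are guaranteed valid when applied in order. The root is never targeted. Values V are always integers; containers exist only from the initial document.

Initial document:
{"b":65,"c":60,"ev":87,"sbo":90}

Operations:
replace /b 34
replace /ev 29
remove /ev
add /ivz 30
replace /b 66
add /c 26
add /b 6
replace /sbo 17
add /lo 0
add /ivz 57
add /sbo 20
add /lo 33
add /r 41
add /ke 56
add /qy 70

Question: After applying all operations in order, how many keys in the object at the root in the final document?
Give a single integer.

After op 1 (replace /b 34): {"b":34,"c":60,"ev":87,"sbo":90}
After op 2 (replace /ev 29): {"b":34,"c":60,"ev":29,"sbo":90}
After op 3 (remove /ev): {"b":34,"c":60,"sbo":90}
After op 4 (add /ivz 30): {"b":34,"c":60,"ivz":30,"sbo":90}
After op 5 (replace /b 66): {"b":66,"c":60,"ivz":30,"sbo":90}
After op 6 (add /c 26): {"b":66,"c":26,"ivz":30,"sbo":90}
After op 7 (add /b 6): {"b":6,"c":26,"ivz":30,"sbo":90}
After op 8 (replace /sbo 17): {"b":6,"c":26,"ivz":30,"sbo":17}
After op 9 (add /lo 0): {"b":6,"c":26,"ivz":30,"lo":0,"sbo":17}
After op 10 (add /ivz 57): {"b":6,"c":26,"ivz":57,"lo":0,"sbo":17}
After op 11 (add /sbo 20): {"b":6,"c":26,"ivz":57,"lo":0,"sbo":20}
After op 12 (add /lo 33): {"b":6,"c":26,"ivz":57,"lo":33,"sbo":20}
After op 13 (add /r 41): {"b":6,"c":26,"ivz":57,"lo":33,"r":41,"sbo":20}
After op 14 (add /ke 56): {"b":6,"c":26,"ivz":57,"ke":56,"lo":33,"r":41,"sbo":20}
After op 15 (add /qy 70): {"b":6,"c":26,"ivz":57,"ke":56,"lo":33,"qy":70,"r":41,"sbo":20}
Size at the root: 8

Answer: 8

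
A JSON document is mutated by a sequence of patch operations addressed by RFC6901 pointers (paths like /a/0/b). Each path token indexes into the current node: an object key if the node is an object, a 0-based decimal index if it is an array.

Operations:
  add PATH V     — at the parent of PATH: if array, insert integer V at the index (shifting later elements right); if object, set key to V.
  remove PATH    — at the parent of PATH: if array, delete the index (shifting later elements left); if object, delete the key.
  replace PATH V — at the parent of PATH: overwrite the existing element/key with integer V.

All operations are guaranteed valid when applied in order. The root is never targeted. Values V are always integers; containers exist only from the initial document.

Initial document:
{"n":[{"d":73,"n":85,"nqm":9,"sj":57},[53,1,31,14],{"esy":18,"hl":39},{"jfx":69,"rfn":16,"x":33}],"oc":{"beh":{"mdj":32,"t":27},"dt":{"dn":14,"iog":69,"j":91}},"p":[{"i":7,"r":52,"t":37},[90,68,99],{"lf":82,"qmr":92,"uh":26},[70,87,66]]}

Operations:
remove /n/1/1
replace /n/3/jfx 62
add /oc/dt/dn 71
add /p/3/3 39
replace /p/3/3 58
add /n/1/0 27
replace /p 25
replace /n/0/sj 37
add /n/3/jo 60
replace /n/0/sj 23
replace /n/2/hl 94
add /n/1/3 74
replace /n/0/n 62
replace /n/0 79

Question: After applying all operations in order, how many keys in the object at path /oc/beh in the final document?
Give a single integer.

After op 1 (remove /n/1/1): {"n":[{"d":73,"n":85,"nqm":9,"sj":57},[53,31,14],{"esy":18,"hl":39},{"jfx":69,"rfn":16,"x":33}],"oc":{"beh":{"mdj":32,"t":27},"dt":{"dn":14,"iog":69,"j":91}},"p":[{"i":7,"r":52,"t":37},[90,68,99],{"lf":82,"qmr":92,"uh":26},[70,87,66]]}
After op 2 (replace /n/3/jfx 62): {"n":[{"d":73,"n":85,"nqm":9,"sj":57},[53,31,14],{"esy":18,"hl":39},{"jfx":62,"rfn":16,"x":33}],"oc":{"beh":{"mdj":32,"t":27},"dt":{"dn":14,"iog":69,"j":91}},"p":[{"i":7,"r":52,"t":37},[90,68,99],{"lf":82,"qmr":92,"uh":26},[70,87,66]]}
After op 3 (add /oc/dt/dn 71): {"n":[{"d":73,"n":85,"nqm":9,"sj":57},[53,31,14],{"esy":18,"hl":39},{"jfx":62,"rfn":16,"x":33}],"oc":{"beh":{"mdj":32,"t":27},"dt":{"dn":71,"iog":69,"j":91}},"p":[{"i":7,"r":52,"t":37},[90,68,99],{"lf":82,"qmr":92,"uh":26},[70,87,66]]}
After op 4 (add /p/3/3 39): {"n":[{"d":73,"n":85,"nqm":9,"sj":57},[53,31,14],{"esy":18,"hl":39},{"jfx":62,"rfn":16,"x":33}],"oc":{"beh":{"mdj":32,"t":27},"dt":{"dn":71,"iog":69,"j":91}},"p":[{"i":7,"r":52,"t":37},[90,68,99],{"lf":82,"qmr":92,"uh":26},[70,87,66,39]]}
After op 5 (replace /p/3/3 58): {"n":[{"d":73,"n":85,"nqm":9,"sj":57},[53,31,14],{"esy":18,"hl":39},{"jfx":62,"rfn":16,"x":33}],"oc":{"beh":{"mdj":32,"t":27},"dt":{"dn":71,"iog":69,"j":91}},"p":[{"i":7,"r":52,"t":37},[90,68,99],{"lf":82,"qmr":92,"uh":26},[70,87,66,58]]}
After op 6 (add /n/1/0 27): {"n":[{"d":73,"n":85,"nqm":9,"sj":57},[27,53,31,14],{"esy":18,"hl":39},{"jfx":62,"rfn":16,"x":33}],"oc":{"beh":{"mdj":32,"t":27},"dt":{"dn":71,"iog":69,"j":91}},"p":[{"i":7,"r":52,"t":37},[90,68,99],{"lf":82,"qmr":92,"uh":26},[70,87,66,58]]}
After op 7 (replace /p 25): {"n":[{"d":73,"n":85,"nqm":9,"sj":57},[27,53,31,14],{"esy":18,"hl":39},{"jfx":62,"rfn":16,"x":33}],"oc":{"beh":{"mdj":32,"t":27},"dt":{"dn":71,"iog":69,"j":91}},"p":25}
After op 8 (replace /n/0/sj 37): {"n":[{"d":73,"n":85,"nqm":9,"sj":37},[27,53,31,14],{"esy":18,"hl":39},{"jfx":62,"rfn":16,"x":33}],"oc":{"beh":{"mdj":32,"t":27},"dt":{"dn":71,"iog":69,"j":91}},"p":25}
After op 9 (add /n/3/jo 60): {"n":[{"d":73,"n":85,"nqm":9,"sj":37},[27,53,31,14],{"esy":18,"hl":39},{"jfx":62,"jo":60,"rfn":16,"x":33}],"oc":{"beh":{"mdj":32,"t":27},"dt":{"dn":71,"iog":69,"j":91}},"p":25}
After op 10 (replace /n/0/sj 23): {"n":[{"d":73,"n":85,"nqm":9,"sj":23},[27,53,31,14],{"esy":18,"hl":39},{"jfx":62,"jo":60,"rfn":16,"x":33}],"oc":{"beh":{"mdj":32,"t":27},"dt":{"dn":71,"iog":69,"j":91}},"p":25}
After op 11 (replace /n/2/hl 94): {"n":[{"d":73,"n":85,"nqm":9,"sj":23},[27,53,31,14],{"esy":18,"hl":94},{"jfx":62,"jo":60,"rfn":16,"x":33}],"oc":{"beh":{"mdj":32,"t":27},"dt":{"dn":71,"iog":69,"j":91}},"p":25}
After op 12 (add /n/1/3 74): {"n":[{"d":73,"n":85,"nqm":9,"sj":23},[27,53,31,74,14],{"esy":18,"hl":94},{"jfx":62,"jo":60,"rfn":16,"x":33}],"oc":{"beh":{"mdj":32,"t":27},"dt":{"dn":71,"iog":69,"j":91}},"p":25}
After op 13 (replace /n/0/n 62): {"n":[{"d":73,"n":62,"nqm":9,"sj":23},[27,53,31,74,14],{"esy":18,"hl":94},{"jfx":62,"jo":60,"rfn":16,"x":33}],"oc":{"beh":{"mdj":32,"t":27},"dt":{"dn":71,"iog":69,"j":91}},"p":25}
After op 14 (replace /n/0 79): {"n":[79,[27,53,31,74,14],{"esy":18,"hl":94},{"jfx":62,"jo":60,"rfn":16,"x":33}],"oc":{"beh":{"mdj":32,"t":27},"dt":{"dn":71,"iog":69,"j":91}},"p":25}
Size at path /oc/beh: 2

Answer: 2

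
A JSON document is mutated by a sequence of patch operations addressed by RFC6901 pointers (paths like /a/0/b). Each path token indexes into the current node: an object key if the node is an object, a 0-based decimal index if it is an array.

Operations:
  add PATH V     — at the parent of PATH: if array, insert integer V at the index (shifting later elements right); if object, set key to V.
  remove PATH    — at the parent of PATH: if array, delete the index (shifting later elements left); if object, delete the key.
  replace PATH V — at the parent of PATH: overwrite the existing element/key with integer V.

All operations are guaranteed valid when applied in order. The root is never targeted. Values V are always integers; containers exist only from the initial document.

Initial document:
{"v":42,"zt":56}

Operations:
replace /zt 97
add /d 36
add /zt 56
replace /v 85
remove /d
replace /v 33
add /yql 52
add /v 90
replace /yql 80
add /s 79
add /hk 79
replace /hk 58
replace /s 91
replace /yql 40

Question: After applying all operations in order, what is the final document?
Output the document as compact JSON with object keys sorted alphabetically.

After op 1 (replace /zt 97): {"v":42,"zt":97}
After op 2 (add /d 36): {"d":36,"v":42,"zt":97}
After op 3 (add /zt 56): {"d":36,"v":42,"zt":56}
After op 4 (replace /v 85): {"d":36,"v":85,"zt":56}
After op 5 (remove /d): {"v":85,"zt":56}
After op 6 (replace /v 33): {"v":33,"zt":56}
After op 7 (add /yql 52): {"v":33,"yql":52,"zt":56}
After op 8 (add /v 90): {"v":90,"yql":52,"zt":56}
After op 9 (replace /yql 80): {"v":90,"yql":80,"zt":56}
After op 10 (add /s 79): {"s":79,"v":90,"yql":80,"zt":56}
After op 11 (add /hk 79): {"hk":79,"s":79,"v":90,"yql":80,"zt":56}
After op 12 (replace /hk 58): {"hk":58,"s":79,"v":90,"yql":80,"zt":56}
After op 13 (replace /s 91): {"hk":58,"s":91,"v":90,"yql":80,"zt":56}
After op 14 (replace /yql 40): {"hk":58,"s":91,"v":90,"yql":40,"zt":56}

Answer: {"hk":58,"s":91,"v":90,"yql":40,"zt":56}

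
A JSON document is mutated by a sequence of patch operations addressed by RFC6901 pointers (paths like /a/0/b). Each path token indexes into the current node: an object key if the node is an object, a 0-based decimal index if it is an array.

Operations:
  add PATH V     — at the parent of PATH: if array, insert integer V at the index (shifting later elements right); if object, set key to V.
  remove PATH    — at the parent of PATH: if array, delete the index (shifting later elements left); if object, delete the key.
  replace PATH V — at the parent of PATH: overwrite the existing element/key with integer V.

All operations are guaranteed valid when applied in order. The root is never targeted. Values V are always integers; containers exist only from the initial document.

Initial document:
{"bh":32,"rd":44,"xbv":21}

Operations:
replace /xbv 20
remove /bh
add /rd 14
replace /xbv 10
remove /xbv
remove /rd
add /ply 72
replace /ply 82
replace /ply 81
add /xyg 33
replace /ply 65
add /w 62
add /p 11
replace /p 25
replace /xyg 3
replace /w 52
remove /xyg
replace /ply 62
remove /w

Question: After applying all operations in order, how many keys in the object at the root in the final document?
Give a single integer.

After op 1 (replace /xbv 20): {"bh":32,"rd":44,"xbv":20}
After op 2 (remove /bh): {"rd":44,"xbv":20}
After op 3 (add /rd 14): {"rd":14,"xbv":20}
After op 4 (replace /xbv 10): {"rd":14,"xbv":10}
After op 5 (remove /xbv): {"rd":14}
After op 6 (remove /rd): {}
After op 7 (add /ply 72): {"ply":72}
After op 8 (replace /ply 82): {"ply":82}
After op 9 (replace /ply 81): {"ply":81}
After op 10 (add /xyg 33): {"ply":81,"xyg":33}
After op 11 (replace /ply 65): {"ply":65,"xyg":33}
After op 12 (add /w 62): {"ply":65,"w":62,"xyg":33}
After op 13 (add /p 11): {"p":11,"ply":65,"w":62,"xyg":33}
After op 14 (replace /p 25): {"p":25,"ply":65,"w":62,"xyg":33}
After op 15 (replace /xyg 3): {"p":25,"ply":65,"w":62,"xyg":3}
After op 16 (replace /w 52): {"p":25,"ply":65,"w":52,"xyg":3}
After op 17 (remove /xyg): {"p":25,"ply":65,"w":52}
After op 18 (replace /ply 62): {"p":25,"ply":62,"w":52}
After op 19 (remove /w): {"p":25,"ply":62}
Size at the root: 2

Answer: 2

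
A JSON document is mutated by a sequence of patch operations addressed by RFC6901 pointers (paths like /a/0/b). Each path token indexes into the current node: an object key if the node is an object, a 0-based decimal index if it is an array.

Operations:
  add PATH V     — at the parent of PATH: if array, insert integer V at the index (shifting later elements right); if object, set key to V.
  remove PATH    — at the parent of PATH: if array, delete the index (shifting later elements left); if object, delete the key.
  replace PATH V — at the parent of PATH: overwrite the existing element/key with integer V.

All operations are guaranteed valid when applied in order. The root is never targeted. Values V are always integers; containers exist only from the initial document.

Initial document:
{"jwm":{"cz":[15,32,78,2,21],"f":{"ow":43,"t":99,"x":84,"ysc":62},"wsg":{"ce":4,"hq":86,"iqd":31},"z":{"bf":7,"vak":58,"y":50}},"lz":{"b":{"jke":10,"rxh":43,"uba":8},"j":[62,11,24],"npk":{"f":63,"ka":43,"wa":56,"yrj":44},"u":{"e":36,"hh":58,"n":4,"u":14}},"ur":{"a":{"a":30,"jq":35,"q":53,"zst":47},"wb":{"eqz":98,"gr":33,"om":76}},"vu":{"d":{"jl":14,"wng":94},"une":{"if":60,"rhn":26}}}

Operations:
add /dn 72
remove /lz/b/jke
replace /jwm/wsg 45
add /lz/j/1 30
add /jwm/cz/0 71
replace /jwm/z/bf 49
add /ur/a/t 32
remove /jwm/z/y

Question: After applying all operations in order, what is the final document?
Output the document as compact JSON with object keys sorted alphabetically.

Answer: {"dn":72,"jwm":{"cz":[71,15,32,78,2,21],"f":{"ow":43,"t":99,"x":84,"ysc":62},"wsg":45,"z":{"bf":49,"vak":58}},"lz":{"b":{"rxh":43,"uba":8},"j":[62,30,11,24],"npk":{"f":63,"ka":43,"wa":56,"yrj":44},"u":{"e":36,"hh":58,"n":4,"u":14}},"ur":{"a":{"a":30,"jq":35,"q":53,"t":32,"zst":47},"wb":{"eqz":98,"gr":33,"om":76}},"vu":{"d":{"jl":14,"wng":94},"une":{"if":60,"rhn":26}}}

Derivation:
After op 1 (add /dn 72): {"dn":72,"jwm":{"cz":[15,32,78,2,21],"f":{"ow":43,"t":99,"x":84,"ysc":62},"wsg":{"ce":4,"hq":86,"iqd":31},"z":{"bf":7,"vak":58,"y":50}},"lz":{"b":{"jke":10,"rxh":43,"uba":8},"j":[62,11,24],"npk":{"f":63,"ka":43,"wa":56,"yrj":44},"u":{"e":36,"hh":58,"n":4,"u":14}},"ur":{"a":{"a":30,"jq":35,"q":53,"zst":47},"wb":{"eqz":98,"gr":33,"om":76}},"vu":{"d":{"jl":14,"wng":94},"une":{"if":60,"rhn":26}}}
After op 2 (remove /lz/b/jke): {"dn":72,"jwm":{"cz":[15,32,78,2,21],"f":{"ow":43,"t":99,"x":84,"ysc":62},"wsg":{"ce":4,"hq":86,"iqd":31},"z":{"bf":7,"vak":58,"y":50}},"lz":{"b":{"rxh":43,"uba":8},"j":[62,11,24],"npk":{"f":63,"ka":43,"wa":56,"yrj":44},"u":{"e":36,"hh":58,"n":4,"u":14}},"ur":{"a":{"a":30,"jq":35,"q":53,"zst":47},"wb":{"eqz":98,"gr":33,"om":76}},"vu":{"d":{"jl":14,"wng":94},"une":{"if":60,"rhn":26}}}
After op 3 (replace /jwm/wsg 45): {"dn":72,"jwm":{"cz":[15,32,78,2,21],"f":{"ow":43,"t":99,"x":84,"ysc":62},"wsg":45,"z":{"bf":7,"vak":58,"y":50}},"lz":{"b":{"rxh":43,"uba":8},"j":[62,11,24],"npk":{"f":63,"ka":43,"wa":56,"yrj":44},"u":{"e":36,"hh":58,"n":4,"u":14}},"ur":{"a":{"a":30,"jq":35,"q":53,"zst":47},"wb":{"eqz":98,"gr":33,"om":76}},"vu":{"d":{"jl":14,"wng":94},"une":{"if":60,"rhn":26}}}
After op 4 (add /lz/j/1 30): {"dn":72,"jwm":{"cz":[15,32,78,2,21],"f":{"ow":43,"t":99,"x":84,"ysc":62},"wsg":45,"z":{"bf":7,"vak":58,"y":50}},"lz":{"b":{"rxh":43,"uba":8},"j":[62,30,11,24],"npk":{"f":63,"ka":43,"wa":56,"yrj":44},"u":{"e":36,"hh":58,"n":4,"u":14}},"ur":{"a":{"a":30,"jq":35,"q":53,"zst":47},"wb":{"eqz":98,"gr":33,"om":76}},"vu":{"d":{"jl":14,"wng":94},"une":{"if":60,"rhn":26}}}
After op 5 (add /jwm/cz/0 71): {"dn":72,"jwm":{"cz":[71,15,32,78,2,21],"f":{"ow":43,"t":99,"x":84,"ysc":62},"wsg":45,"z":{"bf":7,"vak":58,"y":50}},"lz":{"b":{"rxh":43,"uba":8},"j":[62,30,11,24],"npk":{"f":63,"ka":43,"wa":56,"yrj":44},"u":{"e":36,"hh":58,"n":4,"u":14}},"ur":{"a":{"a":30,"jq":35,"q":53,"zst":47},"wb":{"eqz":98,"gr":33,"om":76}},"vu":{"d":{"jl":14,"wng":94},"une":{"if":60,"rhn":26}}}
After op 6 (replace /jwm/z/bf 49): {"dn":72,"jwm":{"cz":[71,15,32,78,2,21],"f":{"ow":43,"t":99,"x":84,"ysc":62},"wsg":45,"z":{"bf":49,"vak":58,"y":50}},"lz":{"b":{"rxh":43,"uba":8},"j":[62,30,11,24],"npk":{"f":63,"ka":43,"wa":56,"yrj":44},"u":{"e":36,"hh":58,"n":4,"u":14}},"ur":{"a":{"a":30,"jq":35,"q":53,"zst":47},"wb":{"eqz":98,"gr":33,"om":76}},"vu":{"d":{"jl":14,"wng":94},"une":{"if":60,"rhn":26}}}
After op 7 (add /ur/a/t 32): {"dn":72,"jwm":{"cz":[71,15,32,78,2,21],"f":{"ow":43,"t":99,"x":84,"ysc":62},"wsg":45,"z":{"bf":49,"vak":58,"y":50}},"lz":{"b":{"rxh":43,"uba":8},"j":[62,30,11,24],"npk":{"f":63,"ka":43,"wa":56,"yrj":44},"u":{"e":36,"hh":58,"n":4,"u":14}},"ur":{"a":{"a":30,"jq":35,"q":53,"t":32,"zst":47},"wb":{"eqz":98,"gr":33,"om":76}},"vu":{"d":{"jl":14,"wng":94},"une":{"if":60,"rhn":26}}}
After op 8 (remove /jwm/z/y): {"dn":72,"jwm":{"cz":[71,15,32,78,2,21],"f":{"ow":43,"t":99,"x":84,"ysc":62},"wsg":45,"z":{"bf":49,"vak":58}},"lz":{"b":{"rxh":43,"uba":8},"j":[62,30,11,24],"npk":{"f":63,"ka":43,"wa":56,"yrj":44},"u":{"e":36,"hh":58,"n":4,"u":14}},"ur":{"a":{"a":30,"jq":35,"q":53,"t":32,"zst":47},"wb":{"eqz":98,"gr":33,"om":76}},"vu":{"d":{"jl":14,"wng":94},"une":{"if":60,"rhn":26}}}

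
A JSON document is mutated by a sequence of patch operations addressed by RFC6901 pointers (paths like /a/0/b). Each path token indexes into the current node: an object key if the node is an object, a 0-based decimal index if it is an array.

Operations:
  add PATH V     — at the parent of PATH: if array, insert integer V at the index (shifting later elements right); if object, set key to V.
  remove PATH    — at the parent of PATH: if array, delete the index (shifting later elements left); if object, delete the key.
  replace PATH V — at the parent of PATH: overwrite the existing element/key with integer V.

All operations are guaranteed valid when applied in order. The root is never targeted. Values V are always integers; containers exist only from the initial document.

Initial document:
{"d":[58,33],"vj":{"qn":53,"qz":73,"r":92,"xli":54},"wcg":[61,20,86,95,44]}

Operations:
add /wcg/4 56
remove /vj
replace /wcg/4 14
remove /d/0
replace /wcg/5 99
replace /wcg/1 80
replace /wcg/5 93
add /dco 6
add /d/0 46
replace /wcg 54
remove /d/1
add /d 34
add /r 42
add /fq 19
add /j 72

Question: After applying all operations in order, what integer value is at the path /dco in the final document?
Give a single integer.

Answer: 6

Derivation:
After op 1 (add /wcg/4 56): {"d":[58,33],"vj":{"qn":53,"qz":73,"r":92,"xli":54},"wcg":[61,20,86,95,56,44]}
After op 2 (remove /vj): {"d":[58,33],"wcg":[61,20,86,95,56,44]}
After op 3 (replace /wcg/4 14): {"d":[58,33],"wcg":[61,20,86,95,14,44]}
After op 4 (remove /d/0): {"d":[33],"wcg":[61,20,86,95,14,44]}
After op 5 (replace /wcg/5 99): {"d":[33],"wcg":[61,20,86,95,14,99]}
After op 6 (replace /wcg/1 80): {"d":[33],"wcg":[61,80,86,95,14,99]}
After op 7 (replace /wcg/5 93): {"d":[33],"wcg":[61,80,86,95,14,93]}
After op 8 (add /dco 6): {"d":[33],"dco":6,"wcg":[61,80,86,95,14,93]}
After op 9 (add /d/0 46): {"d":[46,33],"dco":6,"wcg":[61,80,86,95,14,93]}
After op 10 (replace /wcg 54): {"d":[46,33],"dco":6,"wcg":54}
After op 11 (remove /d/1): {"d":[46],"dco":6,"wcg":54}
After op 12 (add /d 34): {"d":34,"dco":6,"wcg":54}
After op 13 (add /r 42): {"d":34,"dco":6,"r":42,"wcg":54}
After op 14 (add /fq 19): {"d":34,"dco":6,"fq":19,"r":42,"wcg":54}
After op 15 (add /j 72): {"d":34,"dco":6,"fq":19,"j":72,"r":42,"wcg":54}
Value at /dco: 6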